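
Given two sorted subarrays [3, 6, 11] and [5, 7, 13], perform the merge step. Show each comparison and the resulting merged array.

Merging process:

Compare 3 vs 5: take 3 from left. Merged: [3]
Compare 6 vs 5: take 5 from right. Merged: [3, 5]
Compare 6 vs 7: take 6 from left. Merged: [3, 5, 6]
Compare 11 vs 7: take 7 from right. Merged: [3, 5, 6, 7]
Compare 11 vs 13: take 11 from left. Merged: [3, 5, 6, 7, 11]
Append remaining from right: [13]. Merged: [3, 5, 6, 7, 11, 13]

Final merged array: [3, 5, 6, 7, 11, 13]
Total comparisons: 5

The merged array is [3, 5, 6, 7, 11, 13], requiring 5 comparisons. The merge step runs in O(n) time where n is the total number of elements.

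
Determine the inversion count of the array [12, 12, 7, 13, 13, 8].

Finding inversions in [12, 12, 7, 13, 13, 8]:

(0, 2): arr[0]=12 > arr[2]=7
(0, 5): arr[0]=12 > arr[5]=8
(1, 2): arr[1]=12 > arr[2]=7
(1, 5): arr[1]=12 > arr[5]=8
(3, 5): arr[3]=13 > arr[5]=8
(4, 5): arr[4]=13 > arr[5]=8

Total inversions: 6

The array has 6 inversion(s): (0,2), (0,5), (1,2), (1,5), (3,5), (4,5). Each pair (i,j) satisfies i < j and arr[i] > arr[j].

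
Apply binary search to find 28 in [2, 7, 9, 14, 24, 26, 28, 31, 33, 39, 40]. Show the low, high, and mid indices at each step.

Binary search for 28 in [2, 7, 9, 14, 24, 26, 28, 31, 33, 39, 40]:

lo=0, hi=10, mid=5, arr[mid]=26 -> 26 < 28, search right half
lo=6, hi=10, mid=8, arr[mid]=33 -> 33 > 28, search left half
lo=6, hi=7, mid=6, arr[mid]=28 -> Found target at index 6!

Binary search finds 28 at index 6 after 3 comparisons. The search repeatedly halves the search space by comparing with the middle element.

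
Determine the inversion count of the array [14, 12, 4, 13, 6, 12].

Finding inversions in [14, 12, 4, 13, 6, 12]:

(0, 1): arr[0]=14 > arr[1]=12
(0, 2): arr[0]=14 > arr[2]=4
(0, 3): arr[0]=14 > arr[3]=13
(0, 4): arr[0]=14 > arr[4]=6
(0, 5): arr[0]=14 > arr[5]=12
(1, 2): arr[1]=12 > arr[2]=4
(1, 4): arr[1]=12 > arr[4]=6
(3, 4): arr[3]=13 > arr[4]=6
(3, 5): arr[3]=13 > arr[5]=12

Total inversions: 9

The array has 9 inversion(s): (0,1), (0,2), (0,3), (0,4), (0,5), (1,2), (1,4), (3,4), (3,5). Each pair (i,j) satisfies i < j and arr[i] > arr[j].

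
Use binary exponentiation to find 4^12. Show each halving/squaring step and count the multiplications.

Computing 4^12 by squaring (build up from 4^1; each line after the first costs one multiplication):

4^1 = 4
4^2 = (4^1)^2 = 4^2 = 16
4^3 = 4 * 4^2 = 4 * 16 = 64
4^6 = (4^3)^2 = 64^2 = 4096
4^12 = (4^6)^2 = 4096^2 = 16777216

Result: 16777216
Multiplications needed: 4 (4 lines after 4^1)

4^12 = 16777216. Using exponentiation by squaring, this requires 4 multiplications. The key idea: if the exponent is even, square the half-power; if odd, multiply by the base once.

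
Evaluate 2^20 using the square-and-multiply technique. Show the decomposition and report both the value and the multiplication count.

Computing 2^20 by squaring (build up from 2^1; each line after the first costs one multiplication):

2^1 = 2
2^2 = (2^1)^2 = 2^2 = 4
2^4 = (2^2)^2 = 4^2 = 16
2^5 = 2 * 2^4 = 2 * 16 = 32
2^10 = (2^5)^2 = 32^2 = 1024
2^20 = (2^10)^2 = 1024^2 = 1048576

Result: 1048576
Multiplications needed: 5 (5 lines after 2^1)

2^20 = 1048576. Using exponentiation by squaring, this requires 5 multiplications. The key idea: if the exponent is even, square the half-power; if odd, multiply by the base once.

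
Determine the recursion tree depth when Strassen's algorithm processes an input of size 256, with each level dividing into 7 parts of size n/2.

For divide and conquer with division factor 2:

Problem sizes at each level:
Level 0: 256
Level 1: 128
Level 2: 64
Level 3: 32
Level 4: 16
Level 5: 8
Level 6: 4
Level 7: 2
Level 8: 1

The root is level 0 and the size-1 base case is level 8 (the tree spans levels 0 through 8, i.e. 9 levels counting the root), so the depth is the number of divisions: log_2(256) = 8

The recursion tree depth is log_2(256) = 8. At each level, the problem size is divided by 2, so it takes 8 divisions to reduce to a base case of size 1. The algorithm makes 7 recursive calls at each level.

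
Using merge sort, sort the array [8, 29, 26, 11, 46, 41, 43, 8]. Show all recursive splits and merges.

Merge sort trace:

Split: [8, 29, 26, 11, 46, 41, 43, 8] -> [8, 29, 26, 11] and [46, 41, 43, 8]
  Split: [8, 29, 26, 11] -> [8, 29] and [26, 11]
    Split: [8, 29] -> [8] and [29]
    Merge: [8] + [29] -> [8, 29]
    Split: [26, 11] -> [26] and [11]
    Merge: [26] + [11] -> [11, 26]
  Merge: [8, 29] + [11, 26] -> [8, 11, 26, 29]
  Split: [46, 41, 43, 8] -> [46, 41] and [43, 8]
    Split: [46, 41] -> [46] and [41]
    Merge: [46] + [41] -> [41, 46]
    Split: [43, 8] -> [43] and [8]
    Merge: [43] + [8] -> [8, 43]
  Merge: [41, 46] + [8, 43] -> [8, 41, 43, 46]
Merge: [8, 11, 26, 29] + [8, 41, 43, 46] -> [8, 8, 11, 26, 29, 41, 43, 46]

Final sorted array: [8, 8, 11, 26, 29, 41, 43, 46]

The merge sort proceeds by recursively splitting the array and merging sorted halves.
After all merges, the sorted array is [8, 8, 11, 26, 29, 41, 43, 46].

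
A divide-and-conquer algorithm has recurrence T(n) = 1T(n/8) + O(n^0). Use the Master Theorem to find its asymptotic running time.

Master Theorem for T(n) = 1T(n/8) + O(n^0):

a = 1, b = 8, c = 0
log_b(a) = log_8(1) = 0.0000

Case 2: c = 0 = log_8(1) = 0.0000
T(n) = O(n^0 log n) = O(log n)

For T(n) = 1T(n/8) + O(n^0): log_8(1) = 0.0000. This is Case 2 of the Master Theorem (c = log_b(a), equal work at all levels), giving O(log n).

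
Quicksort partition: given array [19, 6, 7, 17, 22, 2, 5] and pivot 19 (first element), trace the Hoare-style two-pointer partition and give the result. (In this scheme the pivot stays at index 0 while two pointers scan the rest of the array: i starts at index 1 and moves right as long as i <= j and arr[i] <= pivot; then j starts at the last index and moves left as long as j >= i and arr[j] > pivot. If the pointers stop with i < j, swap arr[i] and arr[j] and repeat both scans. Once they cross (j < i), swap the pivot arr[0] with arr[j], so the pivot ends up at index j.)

Hoare-style two-pointer partition with pivot = 19:

Initial array: [19, 6, 7, 17, 22, 2, 5]

Pointers start at i = 1, j = 6.
i stops at index 4 (arr[4]=22 > 19), j stops at index 6 (arr[6]=5 <= 19): swap arr[4] and arr[6], array becomes [19, 6, 7, 17, 5, 2, 22]
i ends at 6, j ends at 5: the pointers have crossed (j < i), so scanning stops.

Swap pivot arr[0] with arr[5] to place pivot at position 5: [2, 6, 7, 17, 5, 19, 22]
Pivot position: 5

After partitioning with pivot 19, the array becomes [2, 6, 7, 17, 5, 19, 22]. The pivot is placed at index 5. All elements to the left of the pivot are <= 19, and all elements to the right are > 19.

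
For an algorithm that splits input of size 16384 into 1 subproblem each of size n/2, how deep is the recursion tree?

For divide and conquer with division factor 2:

Problem sizes at each level:
Level 0: 16384
Level 1: 8192
Level 2: 4096
Level 3: 2048
Level 4: 1024
Level 5: 512
Level 6: 256
Level 7: 128
Level 8: 64
Level 9: 32
Level 10: 16
Level 11: 8
Level 12: 4
Level 13: 2
Level 14: 1

The root is level 0 and the size-1 base case is level 14 (the tree spans levels 0 through 14, i.e. 15 levels counting the root), so the depth is the number of divisions: log_2(16384) = 14

The recursion tree depth is log_2(16384) = 14. At each level, the problem size is divided by 2, so it takes 14 divisions to reduce to a base case of size 1. The algorithm makes 1 recursive call at each level.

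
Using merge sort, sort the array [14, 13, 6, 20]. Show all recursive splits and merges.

Merge sort trace:

Split: [14, 13, 6, 20] -> [14, 13] and [6, 20]
  Split: [14, 13] -> [14] and [13]
  Merge: [14] + [13] -> [13, 14]
  Split: [6, 20] -> [6] and [20]
  Merge: [6] + [20] -> [6, 20]
Merge: [13, 14] + [6, 20] -> [6, 13, 14, 20]

Final sorted array: [6, 13, 14, 20]

The merge sort proceeds by recursively splitting the array and merging sorted halves.
After all merges, the sorted array is [6, 13, 14, 20].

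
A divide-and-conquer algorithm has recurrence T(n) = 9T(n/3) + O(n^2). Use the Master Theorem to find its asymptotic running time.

Master Theorem for T(n) = 9T(n/3) + O(n^2):

a = 9, b = 3, c = 2
log_b(a) = log_3(9) = 2.0000

Case 2: c = 2 = log_3(9) = 2.0000
T(n) = O(n^2 log n) = O(n^2 log n)

For T(n) = 9T(n/3) + O(n^2): log_3(9) = 2.0000. This is Case 2 of the Master Theorem (c = log_b(a), equal work at all levels), giving O(n^2 log n).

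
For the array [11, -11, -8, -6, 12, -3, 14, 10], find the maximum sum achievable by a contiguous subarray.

Using Kadane's algorithm on [11, -11, -8, -6, 12, -3, 14, 10]:

Scanning through the array:
Position 1 (value -11): max_ending_here = 0, max_so_far = 11
Position 2 (value -8): max_ending_here = -8, max_so_far = 11
Position 3 (value -6): max_ending_here = -6, max_so_far = 11
Position 4 (value 12): max_ending_here = 12, max_so_far = 12
Position 5 (value -3): max_ending_here = 9, max_so_far = 12
Position 6 (value 14): max_ending_here = 23, max_so_far = 23
Position 7 (value 10): max_ending_here = 33, max_so_far = 33

Maximum subarray: [12, -3, 14, 10]
Maximum sum: 33

The maximum subarray is [12, -3, 14, 10] with sum 33. This subarray runs from index 4 to index 7.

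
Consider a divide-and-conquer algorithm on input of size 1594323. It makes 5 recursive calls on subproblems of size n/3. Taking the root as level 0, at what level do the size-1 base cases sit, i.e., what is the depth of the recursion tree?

For divide and conquer with division factor 3:

Problem sizes at each level:
Level 0: 1594323
Level 1: 531441
Level 2: 177147
Level 3: 59049
Level 4: 19683
Level 5: 6561
Level 6: 2187
Level 7: 729
Level 8: 243
Level 9: 81
Level 10: 27
Level 11: 9
Level 12: 3
Level 13: 1

The root is level 0 and the size-1 base case is level 13 (the tree spans levels 0 through 13, i.e. 14 levels counting the root), so the depth is the number of divisions: log_3(1594323) = 13

The recursion tree depth is log_3(1594323) = 13. At each level, the problem size is divided by 3, so it takes 13 divisions to reduce to a base case of size 1. The algorithm makes 5 recursive calls at each level.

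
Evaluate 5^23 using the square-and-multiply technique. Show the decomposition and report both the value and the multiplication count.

Computing 5^23 by squaring (build up from 5^1; each line after the first costs one multiplication):

5^1 = 5
5^2 = (5^1)^2 = 5^2 = 25
5^4 = (5^2)^2 = 25^2 = 625
5^5 = 5 * 5^4 = 5 * 625 = 3125
5^10 = (5^5)^2 = 3125^2 = 9765625
5^11 = 5 * 5^10 = 5 * 9765625 = 48828125
5^22 = (5^11)^2 = 48828125^2 = 2384185791015625
5^23 = 5 * 5^22 = 5 * 2384185791015625 = 11920928955078125

Result: 11920928955078125
Multiplications needed: 7 (7 lines after 5^1)

5^23 = 11920928955078125. Using exponentiation by squaring, this requires 7 multiplications. The key idea: if the exponent is even, square the half-power; if odd, multiply by the base once.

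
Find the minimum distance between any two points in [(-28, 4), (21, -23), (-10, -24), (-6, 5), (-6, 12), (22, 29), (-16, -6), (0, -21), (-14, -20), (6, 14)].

Computing all pairwise distances among 10 points:

d((-28, 4), (21, -23)) = 55.9464
d((-28, 4), (-10, -24)) = 33.2866
d((-28, 4), (-6, 5)) = 22.0227
d((-28, 4), (-6, 12)) = 23.4094
d((-28, 4), (22, 29)) = 55.9017
d((-28, 4), (-16, -6)) = 15.6205
d((-28, 4), (0, -21)) = 37.5366
d((-28, 4), (-14, -20)) = 27.7849
d((-28, 4), (6, 14)) = 35.4401
d((21, -23), (-10, -24)) = 31.0161
d((21, -23), (-6, 5)) = 38.8973
d((21, -23), (-6, 12)) = 44.2041
d((21, -23), (22, 29)) = 52.0096
d((21, -23), (-16, -6)) = 40.7185
d((21, -23), (0, -21)) = 21.095
d((21, -23), (-14, -20)) = 35.1283
d((21, -23), (6, 14)) = 39.9249
d((-10, -24), (-6, 5)) = 29.2746
d((-10, -24), (-6, 12)) = 36.2215
d((-10, -24), (22, 29)) = 61.9112
d((-10, -24), (-16, -6)) = 18.9737
d((-10, -24), (0, -21)) = 10.4403
d((-10, -24), (-14, -20)) = 5.6569 <-- minimum
d((-10, -24), (6, 14)) = 41.2311
d((-6, 5), (-6, 12)) = 7.0
d((-6, 5), (22, 29)) = 36.8782
d((-6, 5), (-16, -6)) = 14.8661
d((-6, 5), (0, -21)) = 26.6833
d((-6, 5), (-14, -20)) = 26.2488
d((-6, 5), (6, 14)) = 15.0
d((-6, 12), (22, 29)) = 32.7567
d((-6, 12), (-16, -6)) = 20.5913
d((-6, 12), (0, -21)) = 33.541
d((-6, 12), (-14, -20)) = 32.9848
d((-6, 12), (6, 14)) = 12.1655
d((22, 29), (-16, -6)) = 51.6624
d((22, 29), (0, -21)) = 54.626
d((22, 29), (-14, -20)) = 60.803
d((22, 29), (6, 14)) = 21.9317
d((-16, -6), (0, -21)) = 21.9317
d((-16, -6), (-14, -20)) = 14.1421
d((-16, -6), (6, 14)) = 29.7321
d((0, -21), (-14, -20)) = 14.0357
d((0, -21), (6, 14)) = 35.5106
d((-14, -20), (6, 14)) = 39.4462

Closest pair: (-10, -24) and (-14, -20) with distance 5.6569

The closest pair is (-10, -24) and (-14, -20) with Euclidean distance 5.6569. For 10 points, brute-force pairwise comparison is shown above. For large n, the divide-and-conquer algorithm (sort by x, recurse on halves, check the dividing strip) achieves O(n log n).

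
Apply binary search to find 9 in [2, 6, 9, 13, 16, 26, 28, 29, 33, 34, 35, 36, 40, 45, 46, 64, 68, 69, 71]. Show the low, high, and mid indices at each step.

Binary search for 9 in [2, 6, 9, 13, 16, 26, 28, 29, 33, 34, 35, 36, 40, 45, 46, 64, 68, 69, 71]:

lo=0, hi=18, mid=9, arr[mid]=34 -> 34 > 9, search left half
lo=0, hi=8, mid=4, arr[mid]=16 -> 16 > 9, search left half
lo=0, hi=3, mid=1, arr[mid]=6 -> 6 < 9, search right half
lo=2, hi=3, mid=2, arr[mid]=9 -> Found target at index 2!

Binary search finds 9 at index 2 after 4 comparisons. The search repeatedly halves the search space by comparing with the middle element.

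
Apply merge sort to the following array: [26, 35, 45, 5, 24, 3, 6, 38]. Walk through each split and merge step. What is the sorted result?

Merge sort trace:

Split: [26, 35, 45, 5, 24, 3, 6, 38] -> [26, 35, 45, 5] and [24, 3, 6, 38]
  Split: [26, 35, 45, 5] -> [26, 35] and [45, 5]
    Split: [26, 35] -> [26] and [35]
    Merge: [26] + [35] -> [26, 35]
    Split: [45, 5] -> [45] and [5]
    Merge: [45] + [5] -> [5, 45]
  Merge: [26, 35] + [5, 45] -> [5, 26, 35, 45]
  Split: [24, 3, 6, 38] -> [24, 3] and [6, 38]
    Split: [24, 3] -> [24] and [3]
    Merge: [24] + [3] -> [3, 24]
    Split: [6, 38] -> [6] and [38]
    Merge: [6] + [38] -> [6, 38]
  Merge: [3, 24] + [6, 38] -> [3, 6, 24, 38]
Merge: [5, 26, 35, 45] + [3, 6, 24, 38] -> [3, 5, 6, 24, 26, 35, 38, 45]

Final sorted array: [3, 5, 6, 24, 26, 35, 38, 45]

The merge sort proceeds by recursively splitting the array and merging sorted halves.
After all merges, the sorted array is [3, 5, 6, 24, 26, 35, 38, 45].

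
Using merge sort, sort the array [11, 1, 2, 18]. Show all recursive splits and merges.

Merge sort trace:

Split: [11, 1, 2, 18] -> [11, 1] and [2, 18]
  Split: [11, 1] -> [11] and [1]
  Merge: [11] + [1] -> [1, 11]
  Split: [2, 18] -> [2] and [18]
  Merge: [2] + [18] -> [2, 18]
Merge: [1, 11] + [2, 18] -> [1, 2, 11, 18]

Final sorted array: [1, 2, 11, 18]

The merge sort proceeds by recursively splitting the array and merging sorted halves.
After all merges, the sorted array is [1, 2, 11, 18].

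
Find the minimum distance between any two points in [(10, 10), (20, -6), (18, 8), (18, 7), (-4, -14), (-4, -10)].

Computing all pairwise distances among 6 points:

d((10, 10), (20, -6)) = 18.868
d((10, 10), (18, 8)) = 8.2462
d((10, 10), (18, 7)) = 8.544
d((10, 10), (-4, -14)) = 27.7849
d((10, 10), (-4, -10)) = 24.4131
d((20, -6), (18, 8)) = 14.1421
d((20, -6), (18, 7)) = 13.1529
d((20, -6), (-4, -14)) = 25.2982
d((20, -6), (-4, -10)) = 24.3311
d((18, 8), (18, 7)) = 1.0 <-- minimum
d((18, 8), (-4, -14)) = 31.1127
d((18, 8), (-4, -10)) = 28.4253
d((18, 7), (-4, -14)) = 30.4138
d((18, 7), (-4, -10)) = 27.8029
d((-4, -14), (-4, -10)) = 4.0

Closest pair: (18, 8) and (18, 7) with distance 1.0

The closest pair is (18, 8) and (18, 7) with Euclidean distance 1.0. For 6 points, brute-force pairwise comparison is shown above. For large n, the divide-and-conquer algorithm (sort by x, recurse on halves, check the dividing strip) achieves O(n log n).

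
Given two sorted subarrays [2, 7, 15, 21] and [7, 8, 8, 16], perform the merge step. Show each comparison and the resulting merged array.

Merging process:

Compare 2 vs 7: take 2 from left. Merged: [2]
Compare 7 vs 7: take 7 from left. Merged: [2, 7]
Compare 15 vs 7: take 7 from right. Merged: [2, 7, 7]
Compare 15 vs 8: take 8 from right. Merged: [2, 7, 7, 8]
Compare 15 vs 8: take 8 from right. Merged: [2, 7, 7, 8, 8]
Compare 15 vs 16: take 15 from left. Merged: [2, 7, 7, 8, 8, 15]
Compare 21 vs 16: take 16 from right. Merged: [2, 7, 7, 8, 8, 15, 16]
Append remaining from left: [21]. Merged: [2, 7, 7, 8, 8, 15, 16, 21]

Final merged array: [2, 7, 7, 8, 8, 15, 16, 21]
Total comparisons: 7

The merged array is [2, 7, 7, 8, 8, 15, 16, 21], requiring 7 comparisons. The merge step runs in O(n) time where n is the total number of elements.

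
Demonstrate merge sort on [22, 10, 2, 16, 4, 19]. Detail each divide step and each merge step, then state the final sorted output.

Merge sort trace:

Split: [22, 10, 2, 16, 4, 19] -> [22, 10, 2] and [16, 4, 19]
  Split: [22, 10, 2] -> [22] and [10, 2]
    Split: [10, 2] -> [10] and [2]
    Merge: [10] + [2] -> [2, 10]
  Merge: [22] + [2, 10] -> [2, 10, 22]
  Split: [16, 4, 19] -> [16] and [4, 19]
    Split: [4, 19] -> [4] and [19]
    Merge: [4] + [19] -> [4, 19]
  Merge: [16] + [4, 19] -> [4, 16, 19]
Merge: [2, 10, 22] + [4, 16, 19] -> [2, 4, 10, 16, 19, 22]

Final sorted array: [2, 4, 10, 16, 19, 22]

The merge sort proceeds by recursively splitting the array and merging sorted halves.
After all merges, the sorted array is [2, 4, 10, 16, 19, 22].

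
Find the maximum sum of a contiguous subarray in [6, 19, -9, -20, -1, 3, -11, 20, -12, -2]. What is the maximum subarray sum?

Using Kadane's algorithm on [6, 19, -9, -20, -1, 3, -11, 20, -12, -2]:

Scanning through the array:
Position 1 (value 19): max_ending_here = 25, max_so_far = 25
Position 2 (value -9): max_ending_here = 16, max_so_far = 25
Position 3 (value -20): max_ending_here = -4, max_so_far = 25
Position 4 (value -1): max_ending_here = -1, max_so_far = 25
Position 5 (value 3): max_ending_here = 3, max_so_far = 25
Position 6 (value -11): max_ending_here = -8, max_so_far = 25
Position 7 (value 20): max_ending_here = 20, max_so_far = 25
Position 8 (value -12): max_ending_here = 8, max_so_far = 25
Position 9 (value -2): max_ending_here = 6, max_so_far = 25

Maximum subarray: [6, 19]
Maximum sum: 25

The maximum subarray is [6, 19] with sum 25. This subarray runs from index 0 to index 1.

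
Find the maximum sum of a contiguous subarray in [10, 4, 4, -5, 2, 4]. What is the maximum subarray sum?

Using Kadane's algorithm on [10, 4, 4, -5, 2, 4]:

Scanning through the array:
Position 1 (value 4): max_ending_here = 14, max_so_far = 14
Position 2 (value 4): max_ending_here = 18, max_so_far = 18
Position 3 (value -5): max_ending_here = 13, max_so_far = 18
Position 4 (value 2): max_ending_here = 15, max_so_far = 18
Position 5 (value 4): max_ending_here = 19, max_so_far = 19

Maximum subarray: [10, 4, 4, -5, 2, 4]
Maximum sum: 19

The maximum subarray is [10, 4, 4, -5, 2, 4] with sum 19. This subarray runs from index 0 to index 5.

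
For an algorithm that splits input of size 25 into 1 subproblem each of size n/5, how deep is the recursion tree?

For divide and conquer with division factor 5:

Problem sizes at each level:
Level 0: 25
Level 1: 5
Level 2: 1

The root is level 0 and the size-1 base case is level 2 (the tree spans levels 0 through 2, i.e. 3 levels counting the root), so the depth is the number of divisions: log_5(25) = 2

The recursion tree depth is log_5(25) = 2. At each level, the problem size is divided by 5, so it takes 2 divisions to reduce to a base case of size 1. The algorithm makes 1 recursive call at each level.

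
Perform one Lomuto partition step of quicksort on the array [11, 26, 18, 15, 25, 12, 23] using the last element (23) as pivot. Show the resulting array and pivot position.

Lomuto partition with pivot = 23:

Initial array: [11, 26, 18, 15, 25, 12, 23]

arr[0]=11 <= 23: swap with position 0, array becomes [11, 26, 18, 15, 25, 12, 23]
arr[1]=26 > 23: no swap
arr[2]=18 <= 23: swap with position 1, array becomes [11, 18, 26, 15, 25, 12, 23]
arr[3]=15 <= 23: swap with position 2, array becomes [11, 18, 15, 26, 25, 12, 23]
arr[4]=25 > 23: no swap
arr[5]=12 <= 23: swap with position 3, array becomes [11, 18, 15, 12, 25, 26, 23]

Place pivot at position 4: [11, 18, 15, 12, 23, 26, 25]
Pivot position: 4

After partitioning with pivot 23, the array becomes [11, 18, 15, 12, 23, 26, 25]. The pivot is placed at index 4. All elements to the left of the pivot are <= 23, and all elements to the right are > 23.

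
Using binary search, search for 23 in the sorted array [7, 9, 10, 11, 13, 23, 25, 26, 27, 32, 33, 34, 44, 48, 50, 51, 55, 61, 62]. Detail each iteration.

Binary search for 23 in [7, 9, 10, 11, 13, 23, 25, 26, 27, 32, 33, 34, 44, 48, 50, 51, 55, 61, 62]:

lo=0, hi=18, mid=9, arr[mid]=32 -> 32 > 23, search left half
lo=0, hi=8, mid=4, arr[mid]=13 -> 13 < 23, search right half
lo=5, hi=8, mid=6, arr[mid]=25 -> 25 > 23, search left half
lo=5, hi=5, mid=5, arr[mid]=23 -> Found target at index 5!

Binary search finds 23 at index 5 after 4 comparisons. The search repeatedly halves the search space by comparing with the middle element.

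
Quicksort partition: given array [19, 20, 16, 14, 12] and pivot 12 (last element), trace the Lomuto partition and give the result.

Lomuto partition with pivot = 12:

Initial array: [19, 20, 16, 14, 12]

arr[0]=19 > 12: no swap
arr[1]=20 > 12: no swap
arr[2]=16 > 12: no swap
arr[3]=14 > 12: no swap

Place pivot at position 0: [12, 20, 16, 14, 19]
Pivot position: 0

After partitioning with pivot 12, the array becomes [12, 20, 16, 14, 19]. The pivot is placed at index 0. All elements to the left of the pivot are <= 12, and all elements to the right are > 12.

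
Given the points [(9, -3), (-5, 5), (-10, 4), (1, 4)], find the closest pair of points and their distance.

Computing all pairwise distances among 4 points:

d((9, -3), (-5, 5)) = 16.1245
d((9, -3), (-10, 4)) = 20.2485
d((9, -3), (1, 4)) = 10.6301
d((-5, 5), (-10, 4)) = 5.099 <-- minimum
d((-5, 5), (1, 4)) = 6.0828
d((-10, 4), (1, 4)) = 11.0

Closest pair: (-5, 5) and (-10, 4) with distance 5.099

The closest pair is (-5, 5) and (-10, 4) with Euclidean distance 5.099. For 4 points, brute-force pairwise comparison is shown above. For large n, the divide-and-conquer algorithm (sort by x, recurse on halves, check the dividing strip) achieves O(n log n).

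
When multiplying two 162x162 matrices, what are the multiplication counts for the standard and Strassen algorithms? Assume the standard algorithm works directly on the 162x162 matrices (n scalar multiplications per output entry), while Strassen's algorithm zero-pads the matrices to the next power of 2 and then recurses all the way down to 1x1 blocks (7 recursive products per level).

Matrix multiplication for 162x162 matrices:

Strassen's algorithm requires power-of-2 dimensions. Pad 162x162 to 256x256 (next power of 2).

Standard algorithm: 162^3 = 4251528 multiplications
Strassen's algorithm: 7^(log2(256)) = 7^8 = 5764801 multiplications
Difference: 4251528 - 5764801 = -1513273 (Strassen uses MORE here due to padding overhead — for small or just-over-power-of-2 n, padding can outweigh the per-level savings)

Standard: 4251528 multiplications (162^3). Strassen: 5764801 multiplications (7^8, after padding to 256x256). Strassen reduces 8 recursive multiplications to 7 at each level.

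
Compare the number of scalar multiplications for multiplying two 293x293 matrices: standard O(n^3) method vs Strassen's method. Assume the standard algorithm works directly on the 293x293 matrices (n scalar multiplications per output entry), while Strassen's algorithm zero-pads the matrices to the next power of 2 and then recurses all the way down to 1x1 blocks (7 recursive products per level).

Matrix multiplication for 293x293 matrices:

Strassen's algorithm requires power-of-2 dimensions. Pad 293x293 to 512x512 (next power of 2).

Standard algorithm: 293^3 = 25153757 multiplications
Strassen's algorithm: 7^(log2(512)) = 7^9 = 40353607 multiplications
Difference: 25153757 - 40353607 = -15199850 (Strassen uses MORE here due to padding overhead — for small or just-over-power-of-2 n, padding can outweigh the per-level savings)

Standard: 25153757 multiplications (293^3). Strassen: 40353607 multiplications (7^9, after padding to 512x512). Strassen reduces 8 recursive multiplications to 7 at each level.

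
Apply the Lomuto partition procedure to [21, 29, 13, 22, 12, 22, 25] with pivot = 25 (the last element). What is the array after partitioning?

Lomuto partition with pivot = 25:

Initial array: [21, 29, 13, 22, 12, 22, 25]

arr[0]=21 <= 25: swap with position 0, array becomes [21, 29, 13, 22, 12, 22, 25]
arr[1]=29 > 25: no swap
arr[2]=13 <= 25: swap with position 1, array becomes [21, 13, 29, 22, 12, 22, 25]
arr[3]=22 <= 25: swap with position 2, array becomes [21, 13, 22, 29, 12, 22, 25]
arr[4]=12 <= 25: swap with position 3, array becomes [21, 13, 22, 12, 29, 22, 25]
arr[5]=22 <= 25: swap with position 4, array becomes [21, 13, 22, 12, 22, 29, 25]

Place pivot at position 5: [21, 13, 22, 12, 22, 25, 29]
Pivot position: 5

After partitioning with pivot 25, the array becomes [21, 13, 22, 12, 22, 25, 29]. The pivot is placed at index 5. All elements to the left of the pivot are <= 25, and all elements to the right are > 25.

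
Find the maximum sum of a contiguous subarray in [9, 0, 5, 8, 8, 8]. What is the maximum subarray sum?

Using Kadane's algorithm on [9, 0, 5, 8, 8, 8]:

Scanning through the array:
Position 1 (value 0): max_ending_here = 9, max_so_far = 9
Position 2 (value 5): max_ending_here = 14, max_so_far = 14
Position 3 (value 8): max_ending_here = 22, max_so_far = 22
Position 4 (value 8): max_ending_here = 30, max_so_far = 30
Position 5 (value 8): max_ending_here = 38, max_so_far = 38

Maximum subarray: [9, 0, 5, 8, 8, 8]
Maximum sum: 38

The maximum subarray is [9, 0, 5, 8, 8, 8] with sum 38. This subarray runs from index 0 to index 5.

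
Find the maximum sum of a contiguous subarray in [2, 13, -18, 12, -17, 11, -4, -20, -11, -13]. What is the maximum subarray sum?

Using Kadane's algorithm on [2, 13, -18, 12, -17, 11, -4, -20, -11, -13]:

Scanning through the array:
Position 1 (value 13): max_ending_here = 15, max_so_far = 15
Position 2 (value -18): max_ending_here = -3, max_so_far = 15
Position 3 (value 12): max_ending_here = 12, max_so_far = 15
Position 4 (value -17): max_ending_here = -5, max_so_far = 15
Position 5 (value 11): max_ending_here = 11, max_so_far = 15
Position 6 (value -4): max_ending_here = 7, max_so_far = 15
Position 7 (value -20): max_ending_here = -13, max_so_far = 15
Position 8 (value -11): max_ending_here = -11, max_so_far = 15
Position 9 (value -13): max_ending_here = -13, max_so_far = 15

Maximum subarray: [2, 13]
Maximum sum: 15

The maximum subarray is [2, 13] with sum 15. This subarray runs from index 0 to index 1.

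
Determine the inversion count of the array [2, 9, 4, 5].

Finding inversions in [2, 9, 4, 5]:

(1, 2): arr[1]=9 > arr[2]=4
(1, 3): arr[1]=9 > arr[3]=5

Total inversions: 2

The array has 2 inversion(s): (1,2), (1,3). Each pair (i,j) satisfies i < j and arr[i] > arr[j].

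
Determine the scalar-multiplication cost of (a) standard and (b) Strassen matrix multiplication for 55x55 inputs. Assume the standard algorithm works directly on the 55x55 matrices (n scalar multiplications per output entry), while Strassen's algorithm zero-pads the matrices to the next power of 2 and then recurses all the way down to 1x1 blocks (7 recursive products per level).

Matrix multiplication for 55x55 matrices:

Strassen's algorithm requires power-of-2 dimensions. Pad 55x55 to 64x64 (next power of 2).

Standard algorithm: 55^3 = 166375 multiplications
Strassen's algorithm: 7^(log2(64)) = 7^6 = 117649 multiplications
Savings: 166375 - 117649 = 48726 multiplications

Standard: 166375 multiplications (55^3). Strassen: 117649 multiplications (7^6, after padding to 64x64). Strassen reduces 8 recursive multiplications to 7 at each level.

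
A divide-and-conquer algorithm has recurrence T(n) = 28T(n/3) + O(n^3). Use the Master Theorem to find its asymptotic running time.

Master Theorem for T(n) = 28T(n/3) + O(n^3):

a = 28, b = 3, c = 3
log_b(a) = log_3(28) = 3.0331

Case 1: c = 3 < log_3(28) = 3.0331
T(n) = O(n^(log_3 28))

For T(n) = 28T(n/3) + O(n^3): log_3(28) = 3.0331. This is Case 1 of the Master Theorem (c < log_b(a), work dominated by leaves), giving O(n^(log_3 28)).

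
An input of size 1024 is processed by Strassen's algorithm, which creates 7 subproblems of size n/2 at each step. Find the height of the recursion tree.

For divide and conquer with division factor 2:

Problem sizes at each level:
Level 0: 1024
Level 1: 512
Level 2: 256
Level 3: 128
Level 4: 64
Level 5: 32
Level 6: 16
Level 7: 8
Level 8: 4
Level 9: 2
Level 10: 1

The root is level 0 and the size-1 base case is level 10 (the tree spans levels 0 through 10, i.e. 11 levels counting the root), so the depth is the number of divisions: log_2(1024) = 10

The recursion tree depth is log_2(1024) = 10. At each level, the problem size is divided by 2, so it takes 10 divisions to reduce to a base case of size 1. The algorithm makes 7 recursive calls at each level.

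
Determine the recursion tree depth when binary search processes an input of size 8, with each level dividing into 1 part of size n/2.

For divide and conquer with division factor 2:

Problem sizes at each level:
Level 0: 8
Level 1: 4
Level 2: 2
Level 3: 1

The root is level 0 and the size-1 base case is level 3 (the tree spans levels 0 through 3, i.e. 4 levels counting the root), so the depth is the number of divisions: log_2(8) = 3

The recursion tree depth is log_2(8) = 3. At each level, the problem size is divided by 2, so it takes 3 divisions to reduce to a base case of size 1. The algorithm makes 1 recursive call at each level.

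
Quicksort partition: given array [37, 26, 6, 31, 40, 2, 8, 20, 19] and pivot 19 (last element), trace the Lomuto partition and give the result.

Lomuto partition with pivot = 19:

Initial array: [37, 26, 6, 31, 40, 2, 8, 20, 19]

arr[0]=37 > 19: no swap
arr[1]=26 > 19: no swap
arr[2]=6 <= 19: swap with position 0, array becomes [6, 26, 37, 31, 40, 2, 8, 20, 19]
arr[3]=31 > 19: no swap
arr[4]=40 > 19: no swap
arr[5]=2 <= 19: swap with position 1, array becomes [6, 2, 37, 31, 40, 26, 8, 20, 19]
arr[6]=8 <= 19: swap with position 2, array becomes [6, 2, 8, 31, 40, 26, 37, 20, 19]
arr[7]=20 > 19: no swap

Place pivot at position 3: [6, 2, 8, 19, 40, 26, 37, 20, 31]
Pivot position: 3

After partitioning with pivot 19, the array becomes [6, 2, 8, 19, 40, 26, 37, 20, 31]. The pivot is placed at index 3. All elements to the left of the pivot are <= 19, and all elements to the right are > 19.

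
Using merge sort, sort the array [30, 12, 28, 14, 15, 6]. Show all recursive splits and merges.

Merge sort trace:

Split: [30, 12, 28, 14, 15, 6] -> [30, 12, 28] and [14, 15, 6]
  Split: [30, 12, 28] -> [30] and [12, 28]
    Split: [12, 28] -> [12] and [28]
    Merge: [12] + [28] -> [12, 28]
  Merge: [30] + [12, 28] -> [12, 28, 30]
  Split: [14, 15, 6] -> [14] and [15, 6]
    Split: [15, 6] -> [15] and [6]
    Merge: [15] + [6] -> [6, 15]
  Merge: [14] + [6, 15] -> [6, 14, 15]
Merge: [12, 28, 30] + [6, 14, 15] -> [6, 12, 14, 15, 28, 30]

Final sorted array: [6, 12, 14, 15, 28, 30]

The merge sort proceeds by recursively splitting the array and merging sorted halves.
After all merges, the sorted array is [6, 12, 14, 15, 28, 30].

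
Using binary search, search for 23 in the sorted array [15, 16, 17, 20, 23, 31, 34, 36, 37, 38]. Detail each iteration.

Binary search for 23 in [15, 16, 17, 20, 23, 31, 34, 36, 37, 38]:

lo=0, hi=9, mid=4, arr[mid]=23 -> Found target at index 4!

Binary search finds 23 at index 4 after 1 comparisons. The search repeatedly halves the search space by comparing with the middle element.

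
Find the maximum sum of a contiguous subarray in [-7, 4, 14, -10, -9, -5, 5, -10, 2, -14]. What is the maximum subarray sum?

Using Kadane's algorithm on [-7, 4, 14, -10, -9, -5, 5, -10, 2, -14]:

Scanning through the array:
Position 1 (value 4): max_ending_here = 4, max_so_far = 4
Position 2 (value 14): max_ending_here = 18, max_so_far = 18
Position 3 (value -10): max_ending_here = 8, max_so_far = 18
Position 4 (value -9): max_ending_here = -1, max_so_far = 18
Position 5 (value -5): max_ending_here = -5, max_so_far = 18
Position 6 (value 5): max_ending_here = 5, max_so_far = 18
Position 7 (value -10): max_ending_here = -5, max_so_far = 18
Position 8 (value 2): max_ending_here = 2, max_so_far = 18
Position 9 (value -14): max_ending_here = -12, max_so_far = 18

Maximum subarray: [4, 14]
Maximum sum: 18

The maximum subarray is [4, 14] with sum 18. This subarray runs from index 1 to index 2.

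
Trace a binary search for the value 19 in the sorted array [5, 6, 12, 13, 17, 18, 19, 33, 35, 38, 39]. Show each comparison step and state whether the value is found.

Binary search for 19 in [5, 6, 12, 13, 17, 18, 19, 33, 35, 38, 39]:

lo=0, hi=10, mid=5, arr[mid]=18 -> 18 < 19, search right half
lo=6, hi=10, mid=8, arr[mid]=35 -> 35 > 19, search left half
lo=6, hi=7, mid=6, arr[mid]=19 -> Found target at index 6!

Binary search finds 19 at index 6 after 3 comparisons. The search repeatedly halves the search space by comparing with the middle element.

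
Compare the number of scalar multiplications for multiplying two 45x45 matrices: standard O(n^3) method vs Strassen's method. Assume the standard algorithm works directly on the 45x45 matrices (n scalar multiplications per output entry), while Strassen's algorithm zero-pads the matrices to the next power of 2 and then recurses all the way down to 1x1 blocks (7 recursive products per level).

Matrix multiplication for 45x45 matrices:

Strassen's algorithm requires power-of-2 dimensions. Pad 45x45 to 64x64 (next power of 2).

Standard algorithm: 45^3 = 91125 multiplications
Strassen's algorithm: 7^(log2(64)) = 7^6 = 117649 multiplications
Difference: 91125 - 117649 = -26524 (Strassen uses MORE here due to padding overhead — for small or just-over-power-of-2 n, padding can outweigh the per-level savings)

Standard: 91125 multiplications (45^3). Strassen: 117649 multiplications (7^6, after padding to 64x64). Strassen reduces 8 recursive multiplications to 7 at each level.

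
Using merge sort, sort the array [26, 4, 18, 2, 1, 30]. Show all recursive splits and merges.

Merge sort trace:

Split: [26, 4, 18, 2, 1, 30] -> [26, 4, 18] and [2, 1, 30]
  Split: [26, 4, 18] -> [26] and [4, 18]
    Split: [4, 18] -> [4] and [18]
    Merge: [4] + [18] -> [4, 18]
  Merge: [26] + [4, 18] -> [4, 18, 26]
  Split: [2, 1, 30] -> [2] and [1, 30]
    Split: [1, 30] -> [1] and [30]
    Merge: [1] + [30] -> [1, 30]
  Merge: [2] + [1, 30] -> [1, 2, 30]
Merge: [4, 18, 26] + [1, 2, 30] -> [1, 2, 4, 18, 26, 30]

Final sorted array: [1, 2, 4, 18, 26, 30]

The merge sort proceeds by recursively splitting the array and merging sorted halves.
After all merges, the sorted array is [1, 2, 4, 18, 26, 30].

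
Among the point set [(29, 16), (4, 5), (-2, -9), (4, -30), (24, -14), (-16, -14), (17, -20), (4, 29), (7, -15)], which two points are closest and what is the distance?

Computing all pairwise distances among 9 points:

d((29, 16), (4, 5)) = 27.313
d((29, 16), (-2, -9)) = 39.8246
d((29, 16), (4, -30)) = 52.3546
d((29, 16), (24, -14)) = 30.4138
d((29, 16), (-16, -14)) = 54.0833
d((29, 16), (17, -20)) = 37.9473
d((29, 16), (4, 29)) = 28.178
d((29, 16), (7, -15)) = 38.0132
d((4, 5), (-2, -9)) = 15.2315
d((4, 5), (4, -30)) = 35.0
d((4, 5), (24, -14)) = 27.5862
d((4, 5), (-16, -14)) = 27.5862
d((4, 5), (17, -20)) = 28.178
d((4, 5), (4, 29)) = 24.0
d((4, 5), (7, -15)) = 20.2237
d((-2, -9), (4, -30)) = 21.8403
d((-2, -9), (24, -14)) = 26.4764
d((-2, -9), (-16, -14)) = 14.8661
d((-2, -9), (17, -20)) = 21.9545
d((-2, -9), (4, 29)) = 38.4708
d((-2, -9), (7, -15)) = 10.8167
d((4, -30), (24, -14)) = 25.6125
d((4, -30), (-16, -14)) = 25.6125
d((4, -30), (17, -20)) = 16.4012
d((4, -30), (4, 29)) = 59.0
d((4, -30), (7, -15)) = 15.2971
d((24, -14), (-16, -14)) = 40.0
d((24, -14), (17, -20)) = 9.2195 <-- minimum
d((24, -14), (4, 29)) = 47.4236
d((24, -14), (7, -15)) = 17.0294
d((-16, -14), (17, -20)) = 33.541
d((-16, -14), (4, 29)) = 47.4236
d((-16, -14), (7, -15)) = 23.0217
d((17, -20), (4, 29)) = 50.6952
d((17, -20), (7, -15)) = 11.1803
d((4, 29), (7, -15)) = 44.1022

Closest pair: (24, -14) and (17, -20) with distance 9.2195

The closest pair is (24, -14) and (17, -20) with Euclidean distance 9.2195. For 9 points, brute-force pairwise comparison is shown above. For large n, the divide-and-conquer algorithm (sort by x, recurse on halves, check the dividing strip) achieves O(n log n).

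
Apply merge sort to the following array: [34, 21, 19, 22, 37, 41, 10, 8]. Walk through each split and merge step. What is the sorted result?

Merge sort trace:

Split: [34, 21, 19, 22, 37, 41, 10, 8] -> [34, 21, 19, 22] and [37, 41, 10, 8]
  Split: [34, 21, 19, 22] -> [34, 21] and [19, 22]
    Split: [34, 21] -> [34] and [21]
    Merge: [34] + [21] -> [21, 34]
    Split: [19, 22] -> [19] and [22]
    Merge: [19] + [22] -> [19, 22]
  Merge: [21, 34] + [19, 22] -> [19, 21, 22, 34]
  Split: [37, 41, 10, 8] -> [37, 41] and [10, 8]
    Split: [37, 41] -> [37] and [41]
    Merge: [37] + [41] -> [37, 41]
    Split: [10, 8] -> [10] and [8]
    Merge: [10] + [8] -> [8, 10]
  Merge: [37, 41] + [8, 10] -> [8, 10, 37, 41]
Merge: [19, 21, 22, 34] + [8, 10, 37, 41] -> [8, 10, 19, 21, 22, 34, 37, 41]

Final sorted array: [8, 10, 19, 21, 22, 34, 37, 41]

The merge sort proceeds by recursively splitting the array and merging sorted halves.
After all merges, the sorted array is [8, 10, 19, 21, 22, 34, 37, 41].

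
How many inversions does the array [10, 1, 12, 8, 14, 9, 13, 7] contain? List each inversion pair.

Finding inversions in [10, 1, 12, 8, 14, 9, 13, 7]:

(0, 1): arr[0]=10 > arr[1]=1
(0, 3): arr[0]=10 > arr[3]=8
(0, 5): arr[0]=10 > arr[5]=9
(0, 7): arr[0]=10 > arr[7]=7
(2, 3): arr[2]=12 > arr[3]=8
(2, 5): arr[2]=12 > arr[5]=9
(2, 7): arr[2]=12 > arr[7]=7
(3, 7): arr[3]=8 > arr[7]=7
(4, 5): arr[4]=14 > arr[5]=9
(4, 6): arr[4]=14 > arr[6]=13
(4, 7): arr[4]=14 > arr[7]=7
(5, 7): arr[5]=9 > arr[7]=7
(6, 7): arr[6]=13 > arr[7]=7

Total inversions: 13

The array has 13 inversion(s): (0,1), (0,3), (0,5), (0,7), (2,3), (2,5), (2,7), (3,7), (4,5), (4,6), (4,7), (5,7), (6,7). Each pair (i,j) satisfies i < j and arr[i] > arr[j].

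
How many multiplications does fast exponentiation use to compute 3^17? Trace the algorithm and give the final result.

Computing 3^17 by squaring (build up from 3^1; each line after the first costs one multiplication):

3^1 = 3
3^2 = (3^1)^2 = 3^2 = 9
3^4 = (3^2)^2 = 9^2 = 81
3^8 = (3^4)^2 = 81^2 = 6561
3^16 = (3^8)^2 = 6561^2 = 43046721
3^17 = 3 * 3^16 = 3 * 43046721 = 129140163

Result: 129140163
Multiplications needed: 5 (5 lines after 3^1)

3^17 = 129140163. Using exponentiation by squaring, this requires 5 multiplications. The key idea: if the exponent is even, square the half-power; if odd, multiply by the base once.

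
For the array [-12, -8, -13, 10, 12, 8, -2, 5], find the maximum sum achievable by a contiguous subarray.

Using Kadane's algorithm on [-12, -8, -13, 10, 12, 8, -2, 5]:

Scanning through the array:
Position 1 (value -8): max_ending_here = -8, max_so_far = -8
Position 2 (value -13): max_ending_here = -13, max_so_far = -8
Position 3 (value 10): max_ending_here = 10, max_so_far = 10
Position 4 (value 12): max_ending_here = 22, max_so_far = 22
Position 5 (value 8): max_ending_here = 30, max_so_far = 30
Position 6 (value -2): max_ending_here = 28, max_so_far = 30
Position 7 (value 5): max_ending_here = 33, max_so_far = 33

Maximum subarray: [10, 12, 8, -2, 5]
Maximum sum: 33

The maximum subarray is [10, 12, 8, -2, 5] with sum 33. This subarray runs from index 3 to index 7.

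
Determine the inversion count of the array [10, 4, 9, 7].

Finding inversions in [10, 4, 9, 7]:

(0, 1): arr[0]=10 > arr[1]=4
(0, 2): arr[0]=10 > arr[2]=9
(0, 3): arr[0]=10 > arr[3]=7
(2, 3): arr[2]=9 > arr[3]=7

Total inversions: 4

The array has 4 inversion(s): (0,1), (0,2), (0,3), (2,3). Each pair (i,j) satisfies i < j and arr[i] > arr[j].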